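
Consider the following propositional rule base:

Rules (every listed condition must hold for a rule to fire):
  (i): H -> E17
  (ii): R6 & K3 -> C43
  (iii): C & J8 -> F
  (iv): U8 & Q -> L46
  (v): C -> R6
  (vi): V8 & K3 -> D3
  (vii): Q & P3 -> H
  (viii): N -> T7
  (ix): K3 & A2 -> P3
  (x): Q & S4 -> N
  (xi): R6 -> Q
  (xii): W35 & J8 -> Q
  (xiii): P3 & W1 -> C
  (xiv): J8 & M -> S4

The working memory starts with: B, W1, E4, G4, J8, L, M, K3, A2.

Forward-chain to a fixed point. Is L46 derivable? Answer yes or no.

no

[1] (ix) [K3 & A2 -> P3]; (xiv) [J8 & M -> S4]. ⇒ new: P3, S4.
[2] (xiii) [P3 & W1 -> C]. ⇒ new: C.
[3] (iii) [C & J8 -> F]; (v) [C -> R6]. ⇒ new: F, R6.
[4] (ii) [R6 & K3 -> C43]; (xi) [R6 -> Q]. ⇒ new: C43, Q.
[5] (vii) [Q & P3 -> H]; (x) [Q & S4 -> N]. ⇒ new: H, N.
[6] (i) [H -> E17]; (viii) [N -> T7]. ⇒ new: E17, T7.
Fixed point reached. L46 is concluded only by (iv); (iv) needs U8 (never derived).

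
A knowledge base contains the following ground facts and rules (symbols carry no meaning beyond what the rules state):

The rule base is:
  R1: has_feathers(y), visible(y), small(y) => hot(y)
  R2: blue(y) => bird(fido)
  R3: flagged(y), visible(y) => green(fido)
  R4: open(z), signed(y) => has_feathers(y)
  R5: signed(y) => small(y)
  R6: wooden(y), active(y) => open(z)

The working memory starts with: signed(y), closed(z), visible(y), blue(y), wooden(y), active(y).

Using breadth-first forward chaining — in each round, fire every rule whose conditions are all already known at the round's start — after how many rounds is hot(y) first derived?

3

Round 1: R2 [blue(y) => bird(fido)]; R5 [signed(y) => small(y)]; R6 [wooden(y), active(y) => open(z)]. Adds bird(fido), small(y), open(z).
Round 2: R4 [open(z), signed(y) => has_feathers(y)]. Adds has_feathers(y).
Round 3: R1 [has_feathers(y), visible(y), small(y) => hot(y)]. Adds hot(y).
hot(y) first appears in round 3.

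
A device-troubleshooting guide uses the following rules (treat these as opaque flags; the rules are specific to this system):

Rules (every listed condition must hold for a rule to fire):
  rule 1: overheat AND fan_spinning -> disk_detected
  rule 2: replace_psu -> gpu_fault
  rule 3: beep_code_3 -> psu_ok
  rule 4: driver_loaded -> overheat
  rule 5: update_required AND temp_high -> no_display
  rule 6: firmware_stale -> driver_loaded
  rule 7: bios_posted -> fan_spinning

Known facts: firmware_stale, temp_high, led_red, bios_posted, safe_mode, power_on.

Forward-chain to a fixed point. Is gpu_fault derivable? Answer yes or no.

no

Round 1: rule 6 [firmware_stale -> driver_loaded]; rule 7 [bios_posted -> fan_spinning]. New: driver_loaded, fan_spinning.
Round 2: rule 4 [driver_loaded -> overheat]. New: overheat.
Round 3: rule 1 [overheat AND fan_spinning -> disk_detected]. New: disk_detected.
Fixed point reached. gpu_fault is concluded only by rule 2; rule 2 needs replace_psu (never derived).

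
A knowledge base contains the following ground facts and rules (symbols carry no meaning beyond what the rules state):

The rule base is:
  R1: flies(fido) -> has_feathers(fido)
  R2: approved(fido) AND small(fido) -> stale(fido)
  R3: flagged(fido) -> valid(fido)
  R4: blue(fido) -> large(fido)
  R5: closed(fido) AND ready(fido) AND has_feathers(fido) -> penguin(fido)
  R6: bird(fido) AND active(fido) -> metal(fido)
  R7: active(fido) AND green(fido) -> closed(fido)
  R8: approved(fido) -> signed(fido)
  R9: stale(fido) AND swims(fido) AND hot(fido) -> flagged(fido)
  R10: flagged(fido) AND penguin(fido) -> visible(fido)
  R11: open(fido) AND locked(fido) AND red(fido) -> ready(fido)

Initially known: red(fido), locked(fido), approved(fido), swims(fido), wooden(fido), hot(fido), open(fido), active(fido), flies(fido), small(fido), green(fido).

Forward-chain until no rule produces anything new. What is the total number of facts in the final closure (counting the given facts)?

[1] R1 [flies(fido) -> has_feathers(fido)]; R2 [approved(fido) AND small(fido) -> stale(fido)]; R7 [active(fido) AND green(fido) -> closed(fido)]; R8 [approved(fido) -> signed(fido)]; R11 [open(fido) AND locked(fido) AND red(fido) -> ready(fido)]. ⇒ new: has_feathers(fido), stale(fido), closed(fido), signed(fido), ready(fido).
[2] R5 [closed(fido) AND ready(fido) AND has_feathers(fido) -> penguin(fido)]; R9 [stale(fido) AND swims(fido) AND hot(fido) -> flagged(fido)]. ⇒ new: penguin(fido), flagged(fido).
[3] R3 [flagged(fido) -> valid(fido)]; R10 [flagged(fido) AND penguin(fido) -> visible(fido)]. ⇒ new: valid(fido), visible(fido).
Closure: {active(fido), approved(fido), closed(fido), flagged(fido), flies(fido), green(fido), has_feathers(fido), hot(fido), locked(fido), open(fido), penguin(fido), ready(fido), red(fido), signed(fido), small(fido), stale(fido), swims(fido), valid(fido), visible(fido), wooden(fido)} — 20 facts.

20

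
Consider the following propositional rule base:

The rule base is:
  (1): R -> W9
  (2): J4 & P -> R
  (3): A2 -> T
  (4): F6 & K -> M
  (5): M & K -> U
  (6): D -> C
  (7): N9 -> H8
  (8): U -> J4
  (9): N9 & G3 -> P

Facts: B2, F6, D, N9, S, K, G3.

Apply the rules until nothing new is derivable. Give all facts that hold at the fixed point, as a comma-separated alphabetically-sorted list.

Round 1 fires (4), (6), (7), (9), giving M, C, H8, P.
Round 2 fires (5), giving U.
Round 3 fires (8), giving J4.
Round 4 fires (2), giving R.
Round 5 fires (1), giving W9.

B2, C, D, F6, G3, H8, J4, K, M, N9, P, R, S, U, W9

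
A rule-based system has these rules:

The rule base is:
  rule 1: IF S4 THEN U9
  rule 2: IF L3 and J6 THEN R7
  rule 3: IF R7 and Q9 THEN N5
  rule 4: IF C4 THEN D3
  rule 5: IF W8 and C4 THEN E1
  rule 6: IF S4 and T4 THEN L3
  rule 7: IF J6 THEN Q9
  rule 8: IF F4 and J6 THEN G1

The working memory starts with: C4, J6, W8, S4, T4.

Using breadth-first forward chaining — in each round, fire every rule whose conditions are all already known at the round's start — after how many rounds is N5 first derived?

Round 1 — rule 1, rule 4, rule 5, rule 6, rule 7, derive U9, D3, E1, L3, Q9.
Round 2 — rule 2, derive R7.
Round 3 — rule 3, derive N5.
N5 first appears in round 3.

3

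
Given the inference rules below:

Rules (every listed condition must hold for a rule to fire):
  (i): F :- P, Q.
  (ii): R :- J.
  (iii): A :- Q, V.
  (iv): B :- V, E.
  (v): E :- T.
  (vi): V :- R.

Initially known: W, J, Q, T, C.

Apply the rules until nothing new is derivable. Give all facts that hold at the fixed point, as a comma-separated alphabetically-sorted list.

A, B, C, E, J, Q, R, T, V, W

Round 1 — (ii), (v), derive R, E.
Round 2 — (vi), derive V.
Round 3 — (iii), (iv), derive A, B.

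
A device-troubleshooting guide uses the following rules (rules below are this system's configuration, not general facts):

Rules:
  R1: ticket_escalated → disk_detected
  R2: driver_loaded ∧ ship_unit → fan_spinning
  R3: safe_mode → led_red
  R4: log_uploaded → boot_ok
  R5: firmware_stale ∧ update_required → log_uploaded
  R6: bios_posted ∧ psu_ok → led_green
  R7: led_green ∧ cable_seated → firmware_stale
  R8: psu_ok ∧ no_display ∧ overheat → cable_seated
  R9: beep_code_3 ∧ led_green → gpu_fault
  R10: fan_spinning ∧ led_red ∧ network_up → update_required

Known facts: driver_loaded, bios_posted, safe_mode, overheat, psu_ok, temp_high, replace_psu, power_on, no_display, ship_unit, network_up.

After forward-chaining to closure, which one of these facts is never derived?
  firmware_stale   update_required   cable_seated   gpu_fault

Round 1 fires R2, R3, R6, R8, giving fan_spinning, led_red, led_green, cable_seated.
Round 2 fires R7, R10, giving firmware_stale, update_required.
Round 3 fires R5, giving log_uploaded.
Round 4 fires R4, giving boot_ok.
Derived: cable_seated (round 1), update_required (round 2), firmware_stale (round 2). gpu_fault never appears in any round.

gpu_fault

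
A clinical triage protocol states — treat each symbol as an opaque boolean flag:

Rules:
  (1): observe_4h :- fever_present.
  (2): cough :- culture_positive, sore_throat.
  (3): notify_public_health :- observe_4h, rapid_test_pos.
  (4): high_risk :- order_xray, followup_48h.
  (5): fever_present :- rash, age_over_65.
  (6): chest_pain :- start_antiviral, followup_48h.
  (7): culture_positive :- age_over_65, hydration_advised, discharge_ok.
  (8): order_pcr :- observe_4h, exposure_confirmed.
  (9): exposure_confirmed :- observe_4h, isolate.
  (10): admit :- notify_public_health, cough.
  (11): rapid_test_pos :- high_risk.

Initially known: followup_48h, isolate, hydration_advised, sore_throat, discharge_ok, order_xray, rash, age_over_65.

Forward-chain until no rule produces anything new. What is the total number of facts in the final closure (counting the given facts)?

18

Round 1: (4) [high_risk :- order_xray, followup_48h.]; (5) [fever_present :- rash, age_over_65.]; (7) [culture_positive :- age_over_65, hydration_advised, discharge_ok.]. New: high_risk, fever_present, culture_positive.
Round 2: (1) [observe_4h :- fever_present.]; (2) [cough :- culture_positive, sore_throat.]; (11) [rapid_test_pos :- high_risk.]. New: observe_4h, cough, rapid_test_pos.
Round 3: (3) [notify_public_health :- observe_4h, rapid_test_pos.]; (9) [exposure_confirmed :- observe_4h, isolate.]. New: notify_public_health, exposure_confirmed.
Round 4: (8) [order_pcr :- observe_4h, exposure_confirmed.]; (10) [admit :- notify_public_health, cough.]. New: order_pcr, admit.
Closure: {admit, age_over_65, cough, culture_positive, discharge_ok, exposure_confirmed, fever_present, followup_48h, high_risk, hydration_advised, isolate, notify_public_health, observe_4h, order_pcr, order_xray, rapid_test_pos, rash, sore_throat} — 18 facts.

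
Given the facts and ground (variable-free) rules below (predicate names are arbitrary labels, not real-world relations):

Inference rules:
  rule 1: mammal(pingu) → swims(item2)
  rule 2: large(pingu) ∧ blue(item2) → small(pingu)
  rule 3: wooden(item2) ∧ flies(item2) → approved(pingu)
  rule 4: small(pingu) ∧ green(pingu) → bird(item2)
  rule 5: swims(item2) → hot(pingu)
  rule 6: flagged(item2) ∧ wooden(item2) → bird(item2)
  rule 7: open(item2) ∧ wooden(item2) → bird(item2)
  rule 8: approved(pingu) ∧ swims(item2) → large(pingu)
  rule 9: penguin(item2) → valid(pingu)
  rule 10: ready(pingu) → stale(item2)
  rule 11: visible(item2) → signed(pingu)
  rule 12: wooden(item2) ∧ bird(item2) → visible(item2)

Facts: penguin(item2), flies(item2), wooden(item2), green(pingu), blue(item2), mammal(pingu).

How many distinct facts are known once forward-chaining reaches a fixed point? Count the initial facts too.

[1] rule 1 [mammal(pingu) → swims(item2)]; rule 3 [wooden(item2) ∧ flies(item2) → approved(pingu)]; rule 9 [penguin(item2) → valid(pingu)]. ⇒ new: swims(item2), approved(pingu), valid(pingu).
[2] rule 5 [swims(item2) → hot(pingu)]; rule 8 [approved(pingu) ∧ swims(item2) → large(pingu)]. ⇒ new: hot(pingu), large(pingu).
[3] rule 2 [large(pingu) ∧ blue(item2) → small(pingu)]. ⇒ new: small(pingu).
[4] rule 4 [small(pingu) ∧ green(pingu) → bird(item2)]. ⇒ new: bird(item2).
[5] rule 12 [wooden(item2) ∧ bird(item2) → visible(item2)]. ⇒ new: visible(item2).
[6] rule 11 [visible(item2) → signed(pingu)]. ⇒ new: signed(pingu).
Closure: {approved(pingu), bird(item2), blue(item2), flies(item2), green(pingu), hot(pingu), large(pingu), mammal(pingu), penguin(item2), signed(pingu), small(pingu), swims(item2), valid(pingu), visible(item2), wooden(item2)} — 15 facts.

15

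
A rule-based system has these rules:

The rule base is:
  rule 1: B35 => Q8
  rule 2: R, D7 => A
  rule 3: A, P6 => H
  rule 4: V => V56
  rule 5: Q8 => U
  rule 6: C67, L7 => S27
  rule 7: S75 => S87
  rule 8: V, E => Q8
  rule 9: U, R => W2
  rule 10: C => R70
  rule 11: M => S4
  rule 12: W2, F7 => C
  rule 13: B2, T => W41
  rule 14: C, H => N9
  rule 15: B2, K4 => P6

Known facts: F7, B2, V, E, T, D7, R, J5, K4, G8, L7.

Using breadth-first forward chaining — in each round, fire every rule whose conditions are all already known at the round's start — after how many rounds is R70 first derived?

Round 1 fires rule 2, rule 4, rule 8, rule 13, rule 15, giving A, V56, Q8, W41, P6.
Round 2 fires rule 3, rule 5, giving H, U.
Round 3 fires rule 9, giving W2.
Round 4 fires rule 12, giving C.
Round 5 fires rule 10, rule 14, giving R70, N9.
R70 first appears in round 5.

5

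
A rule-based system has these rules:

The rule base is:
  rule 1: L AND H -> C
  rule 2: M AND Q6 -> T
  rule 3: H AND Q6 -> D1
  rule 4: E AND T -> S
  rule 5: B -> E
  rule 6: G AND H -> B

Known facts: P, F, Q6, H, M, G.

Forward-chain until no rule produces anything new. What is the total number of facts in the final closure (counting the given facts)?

[1] rule 2 [M AND Q6 -> T]; rule 3 [H AND Q6 -> D1]; rule 6 [G AND H -> B]. ⇒ new: T, D1, B.
[2] rule 5 [B -> E]. ⇒ new: E.
[3] rule 4 [E AND T -> S]. ⇒ new: S.
Closure: {B, D1, E, F, G, H, M, P, Q6, S, T} — 11 facts.

11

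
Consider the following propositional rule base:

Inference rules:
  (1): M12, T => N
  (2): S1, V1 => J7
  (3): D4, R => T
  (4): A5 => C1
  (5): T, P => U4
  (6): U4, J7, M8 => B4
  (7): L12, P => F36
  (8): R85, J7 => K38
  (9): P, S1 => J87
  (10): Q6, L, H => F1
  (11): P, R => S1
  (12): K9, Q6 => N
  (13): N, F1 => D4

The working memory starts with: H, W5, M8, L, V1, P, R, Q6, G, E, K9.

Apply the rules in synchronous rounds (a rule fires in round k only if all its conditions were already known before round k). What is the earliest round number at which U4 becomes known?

4

Round 1 fires (10), (11), (12), giving F1, S1, N.
Round 2 fires (2), (9), (13), giving J7, J87, D4.
Round 3 fires (3), giving T.
Round 4 fires (5), giving U4.
U4 first appears in round 4.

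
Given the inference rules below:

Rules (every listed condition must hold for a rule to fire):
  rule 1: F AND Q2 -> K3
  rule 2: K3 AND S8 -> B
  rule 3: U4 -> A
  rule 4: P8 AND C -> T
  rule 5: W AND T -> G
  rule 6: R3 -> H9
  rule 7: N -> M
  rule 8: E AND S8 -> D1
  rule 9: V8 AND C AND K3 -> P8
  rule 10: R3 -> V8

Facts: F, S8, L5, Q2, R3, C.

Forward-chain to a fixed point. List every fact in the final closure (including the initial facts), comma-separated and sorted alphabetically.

B, C, F, H9, K3, L5, P8, Q2, R3, S8, T, V8

[1] rule 1 [F AND Q2 -> K3]; rule 6 [R3 -> H9]; rule 10 [R3 -> V8]. ⇒ new: K3, H9, V8.
[2] rule 2 [K3 AND S8 -> B]; rule 9 [V8 AND C AND K3 -> P8]. ⇒ new: B, P8.
[3] rule 4 [P8 AND C -> T]. ⇒ new: T.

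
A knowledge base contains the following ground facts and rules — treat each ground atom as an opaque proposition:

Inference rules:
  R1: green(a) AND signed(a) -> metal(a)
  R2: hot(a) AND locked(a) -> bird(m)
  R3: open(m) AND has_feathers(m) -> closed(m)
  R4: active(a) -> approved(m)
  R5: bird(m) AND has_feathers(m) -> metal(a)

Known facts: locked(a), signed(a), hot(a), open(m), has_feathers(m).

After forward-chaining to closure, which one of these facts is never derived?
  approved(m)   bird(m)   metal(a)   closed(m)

Round 1: R2 [hot(a) AND locked(a) -> bird(m)]; R3 [open(m) AND has_feathers(m) -> closed(m)]. New: bird(m), closed(m).
Round 2: R5 [bird(m) AND has_feathers(m) -> metal(a)]. New: metal(a).
Derived: bird(m) (round 1), closed(m) (round 1), metal(a) (round 2). approved(m) never appears in any round.

approved(m)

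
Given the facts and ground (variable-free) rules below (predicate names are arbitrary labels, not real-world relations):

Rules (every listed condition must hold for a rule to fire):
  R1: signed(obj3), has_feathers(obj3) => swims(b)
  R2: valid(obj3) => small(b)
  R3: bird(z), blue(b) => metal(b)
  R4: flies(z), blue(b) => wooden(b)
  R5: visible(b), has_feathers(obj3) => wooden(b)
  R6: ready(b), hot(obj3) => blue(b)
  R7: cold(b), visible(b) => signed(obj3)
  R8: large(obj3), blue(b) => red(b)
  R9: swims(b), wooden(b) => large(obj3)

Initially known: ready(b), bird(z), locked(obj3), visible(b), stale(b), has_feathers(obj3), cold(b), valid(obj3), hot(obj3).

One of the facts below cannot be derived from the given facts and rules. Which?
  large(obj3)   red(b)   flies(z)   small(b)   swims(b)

flies(z)

[1] R2 [valid(obj3) => small(b)]; R5 [visible(b), has_feathers(obj3) => wooden(b)]; R6 [ready(b), hot(obj3) => blue(b)]; R7 [cold(b), visible(b) => signed(obj3)]. ⇒ new: small(b), wooden(b), blue(b), signed(obj3).
[2] R1 [signed(obj3), has_feathers(obj3) => swims(b)]; R3 [bird(z), blue(b) => metal(b)]. ⇒ new: swims(b), metal(b).
[3] R9 [swims(b), wooden(b) => large(obj3)]. ⇒ new: large(obj3).
[4] R8 [large(obj3), blue(b) => red(b)]. ⇒ new: red(b).
Derived: red(b) (round 4), small(b) (round 1), large(obj3) (round 3), swims(b) (round 2). flies(z) never appears in any round.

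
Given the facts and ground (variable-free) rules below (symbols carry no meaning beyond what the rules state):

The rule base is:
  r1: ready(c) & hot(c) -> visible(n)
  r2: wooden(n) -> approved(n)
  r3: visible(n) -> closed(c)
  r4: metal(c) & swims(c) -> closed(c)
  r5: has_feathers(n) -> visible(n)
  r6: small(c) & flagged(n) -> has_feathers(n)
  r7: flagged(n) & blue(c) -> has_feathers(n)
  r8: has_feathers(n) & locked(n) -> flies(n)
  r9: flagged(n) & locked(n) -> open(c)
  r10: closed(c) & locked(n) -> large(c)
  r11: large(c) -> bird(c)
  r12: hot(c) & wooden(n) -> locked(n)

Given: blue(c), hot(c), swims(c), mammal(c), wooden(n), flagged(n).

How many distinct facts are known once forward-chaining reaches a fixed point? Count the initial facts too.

15

Round 1 — r2, r7, r12, derive approved(n), has_feathers(n), locked(n).
Round 2 — r5, r8, r9, derive visible(n), flies(n), open(c).
Round 3 — r3, derive closed(c).
Round 4 — r10, derive large(c).
Round 5 — r11, derive bird(c).
Closure: {approved(n), bird(c), blue(c), closed(c), flagged(n), flies(n), has_feathers(n), hot(c), large(c), locked(n), mammal(c), open(c), swims(c), visible(n), wooden(n)} — 15 facts.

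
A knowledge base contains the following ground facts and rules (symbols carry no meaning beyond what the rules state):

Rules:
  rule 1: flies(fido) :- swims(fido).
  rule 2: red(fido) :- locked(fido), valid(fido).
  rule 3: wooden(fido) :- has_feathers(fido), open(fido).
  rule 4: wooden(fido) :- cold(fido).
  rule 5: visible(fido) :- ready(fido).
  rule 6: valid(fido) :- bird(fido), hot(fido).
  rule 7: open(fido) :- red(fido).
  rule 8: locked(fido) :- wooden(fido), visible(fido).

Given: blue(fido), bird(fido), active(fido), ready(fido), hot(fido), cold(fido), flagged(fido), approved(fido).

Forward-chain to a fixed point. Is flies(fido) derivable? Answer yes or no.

Round 1: rule 4 [wooden(fido) :- cold(fido).]; rule 5 [visible(fido) :- ready(fido).]; rule 6 [valid(fido) :- bird(fido), hot(fido).]. New: wooden(fido), visible(fido), valid(fido).
Round 2: rule 8 [locked(fido) :- wooden(fido), visible(fido).]. New: locked(fido).
Round 3: rule 2 [red(fido) :- locked(fido), valid(fido).]. New: red(fido).
Round 4: rule 7 [open(fido) :- red(fido).]. New: open(fido).
Fixed point reached. flies(fido) is concluded only by rule 1; rule 1 needs swims(fido) (never derived).

no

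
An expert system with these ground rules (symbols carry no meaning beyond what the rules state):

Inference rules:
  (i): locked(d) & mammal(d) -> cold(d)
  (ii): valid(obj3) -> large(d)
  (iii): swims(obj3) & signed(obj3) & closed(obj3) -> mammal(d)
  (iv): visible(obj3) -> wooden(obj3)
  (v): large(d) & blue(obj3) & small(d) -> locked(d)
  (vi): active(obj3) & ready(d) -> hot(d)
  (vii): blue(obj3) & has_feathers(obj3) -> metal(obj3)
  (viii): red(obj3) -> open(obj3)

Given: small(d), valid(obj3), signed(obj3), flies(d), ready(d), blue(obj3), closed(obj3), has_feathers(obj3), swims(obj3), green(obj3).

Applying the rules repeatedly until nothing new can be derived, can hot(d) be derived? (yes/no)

no

Round 1 — (ii), (iii), (vii), derive large(d), mammal(d), metal(obj3).
Round 2 — (v), derive locked(d).
Round 3 — (i), derive cold(d).
Fixed point reached. hot(d) is concluded only by (vi); (vi) needs active(obj3) (never derived).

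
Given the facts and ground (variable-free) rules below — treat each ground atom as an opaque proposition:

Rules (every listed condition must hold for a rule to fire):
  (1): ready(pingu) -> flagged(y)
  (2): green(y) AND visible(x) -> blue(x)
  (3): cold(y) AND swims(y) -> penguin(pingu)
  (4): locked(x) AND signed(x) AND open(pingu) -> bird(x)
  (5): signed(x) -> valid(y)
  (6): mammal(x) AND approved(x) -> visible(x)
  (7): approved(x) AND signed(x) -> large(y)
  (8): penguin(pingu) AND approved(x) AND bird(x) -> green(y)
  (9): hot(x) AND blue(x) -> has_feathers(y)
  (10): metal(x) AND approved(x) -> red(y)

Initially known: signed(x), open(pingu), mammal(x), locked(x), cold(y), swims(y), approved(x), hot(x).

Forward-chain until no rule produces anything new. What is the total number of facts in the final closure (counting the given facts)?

Round 1 — (3), (4), (5), (6), (7), derive penguin(pingu), bird(x), valid(y), visible(x), large(y).
Round 2 — (8), derive green(y).
Round 3 — (2), derive blue(x).
Round 4 — (9), derive has_feathers(y).
Closure: {approved(x), bird(x), blue(x), cold(y), green(y), has_feathers(y), hot(x), large(y), locked(x), mammal(x), open(pingu), penguin(pingu), signed(x), swims(y), valid(y), visible(x)} — 16 facts.

16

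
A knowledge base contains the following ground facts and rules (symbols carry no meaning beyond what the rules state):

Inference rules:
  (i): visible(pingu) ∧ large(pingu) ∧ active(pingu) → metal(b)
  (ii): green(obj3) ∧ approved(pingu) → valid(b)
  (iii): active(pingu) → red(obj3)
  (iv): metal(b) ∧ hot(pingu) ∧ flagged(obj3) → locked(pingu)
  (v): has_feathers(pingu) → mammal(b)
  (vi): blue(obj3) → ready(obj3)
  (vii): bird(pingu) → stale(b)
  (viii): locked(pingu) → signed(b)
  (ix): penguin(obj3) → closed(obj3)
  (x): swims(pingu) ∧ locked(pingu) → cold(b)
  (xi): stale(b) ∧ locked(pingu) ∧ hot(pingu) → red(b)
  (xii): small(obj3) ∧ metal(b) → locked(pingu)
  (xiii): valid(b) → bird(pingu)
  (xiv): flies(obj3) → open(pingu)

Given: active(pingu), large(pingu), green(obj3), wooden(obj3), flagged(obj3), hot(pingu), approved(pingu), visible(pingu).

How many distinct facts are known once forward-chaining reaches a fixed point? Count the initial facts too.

Round 1: (i) [visible(pingu) ∧ large(pingu) ∧ active(pingu) → metal(b)]; (ii) [green(obj3) ∧ approved(pingu) → valid(b)]; (iii) [active(pingu) → red(obj3)]. Adds metal(b), valid(b), red(obj3).
Round 2: (iv) [metal(b) ∧ hot(pingu) ∧ flagged(obj3) → locked(pingu)]; (xiii) [valid(b) → bird(pingu)]. Adds locked(pingu), bird(pingu).
Round 3: (vii) [bird(pingu) → stale(b)]; (viii) [locked(pingu) → signed(b)]. Adds stale(b), signed(b).
Round 4: (xi) [stale(b) ∧ locked(pingu) ∧ hot(pingu) → red(b)]. Adds red(b).
Closure: {active(pingu), approved(pingu), bird(pingu), flagged(obj3), green(obj3), hot(pingu), large(pingu), locked(pingu), metal(b), red(b), red(obj3), signed(b), stale(b), valid(b), visible(pingu), wooden(obj3)} — 16 facts.

16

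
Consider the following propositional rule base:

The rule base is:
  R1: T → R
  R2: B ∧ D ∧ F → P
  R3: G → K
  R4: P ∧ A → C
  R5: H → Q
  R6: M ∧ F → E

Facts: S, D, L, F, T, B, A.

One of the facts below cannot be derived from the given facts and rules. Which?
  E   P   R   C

E

Round 1: R1 [T → R]; R2 [B ∧ D ∧ F → P]. New: R, P.
Round 2: R4 [P ∧ A → C]. New: C.
Derived: R (round 1), C (round 2), P (round 1). E never appears in any round.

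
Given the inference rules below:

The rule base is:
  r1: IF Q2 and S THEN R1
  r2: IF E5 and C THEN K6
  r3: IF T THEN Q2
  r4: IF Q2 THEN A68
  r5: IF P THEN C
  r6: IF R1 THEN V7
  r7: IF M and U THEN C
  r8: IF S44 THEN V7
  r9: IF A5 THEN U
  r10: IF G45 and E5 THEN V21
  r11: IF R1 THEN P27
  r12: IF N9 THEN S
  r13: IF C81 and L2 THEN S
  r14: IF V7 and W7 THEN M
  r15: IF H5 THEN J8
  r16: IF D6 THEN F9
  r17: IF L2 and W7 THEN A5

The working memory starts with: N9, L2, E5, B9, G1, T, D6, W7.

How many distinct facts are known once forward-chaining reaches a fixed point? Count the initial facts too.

Round 1 — r3, r12, r16, r17, derive Q2, S, F9, A5.
Round 2 — r1, r4, r9, derive R1, A68, U.
Round 3 — r6, r11, derive V7, P27.
Round 4 — r14, derive M.
Round 5 — r7, derive C.
Round 6 — r2, derive K6.
Closure: {A5, A68, B9, C, D6, E5, F9, G1, K6, L2, M, N9, P27, Q2, R1, S, T, U, V7, W7} — 20 facts.

20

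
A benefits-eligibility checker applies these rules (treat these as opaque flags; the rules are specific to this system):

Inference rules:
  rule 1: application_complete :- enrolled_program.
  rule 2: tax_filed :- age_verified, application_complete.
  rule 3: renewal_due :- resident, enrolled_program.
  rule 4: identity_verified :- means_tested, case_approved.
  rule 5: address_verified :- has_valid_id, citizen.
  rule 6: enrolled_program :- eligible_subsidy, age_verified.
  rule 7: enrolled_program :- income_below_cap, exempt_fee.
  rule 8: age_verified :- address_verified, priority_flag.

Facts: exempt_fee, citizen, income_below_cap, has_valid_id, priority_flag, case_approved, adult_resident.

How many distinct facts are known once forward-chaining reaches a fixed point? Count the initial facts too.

Round 1 fires rule 5, rule 7, giving address_verified, enrolled_program.
Round 2 fires rule 1, rule 8, giving application_complete, age_verified.
Round 3 fires rule 2, giving tax_filed.
Closure: {address_verified, adult_resident, age_verified, application_complete, case_approved, citizen, enrolled_program, exempt_fee, has_valid_id, income_below_cap, priority_flag, tax_filed} — 12 facts.

12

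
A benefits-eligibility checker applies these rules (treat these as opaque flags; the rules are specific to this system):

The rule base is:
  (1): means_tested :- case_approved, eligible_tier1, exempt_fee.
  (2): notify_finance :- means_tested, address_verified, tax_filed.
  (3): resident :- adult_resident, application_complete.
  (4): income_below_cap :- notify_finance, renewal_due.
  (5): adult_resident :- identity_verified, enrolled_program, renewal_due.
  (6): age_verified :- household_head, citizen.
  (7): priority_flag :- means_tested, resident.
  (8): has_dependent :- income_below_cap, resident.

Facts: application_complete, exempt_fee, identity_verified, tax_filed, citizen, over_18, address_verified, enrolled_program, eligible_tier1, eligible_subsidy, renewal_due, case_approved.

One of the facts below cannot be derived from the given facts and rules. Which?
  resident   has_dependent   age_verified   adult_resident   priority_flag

age_verified

Round 1 — (1), (5), derive means_tested, adult_resident.
Round 2 — (2), (3), derive notify_finance, resident.
Round 3 — (4), (7), derive income_below_cap, priority_flag.
Round 4 — (8), derive has_dependent.
Derived: has_dependent (round 4), adult_resident (round 1), priority_flag (round 3), resident (round 2). age_verified never appears in any round.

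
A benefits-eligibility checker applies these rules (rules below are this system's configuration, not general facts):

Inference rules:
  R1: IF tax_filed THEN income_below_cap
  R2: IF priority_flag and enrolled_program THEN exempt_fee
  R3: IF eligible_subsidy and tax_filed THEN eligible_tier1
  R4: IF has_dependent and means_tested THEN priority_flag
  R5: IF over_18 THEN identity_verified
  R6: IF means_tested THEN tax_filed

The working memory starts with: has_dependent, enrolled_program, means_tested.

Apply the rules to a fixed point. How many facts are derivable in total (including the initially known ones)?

Round 1 — R4, R6, derive priority_flag, tax_filed.
Round 2 — R1, R2, derive income_below_cap, exempt_fee.
Closure: {enrolled_program, exempt_fee, has_dependent, income_below_cap, means_tested, priority_flag, tax_filed} — 7 facts.

7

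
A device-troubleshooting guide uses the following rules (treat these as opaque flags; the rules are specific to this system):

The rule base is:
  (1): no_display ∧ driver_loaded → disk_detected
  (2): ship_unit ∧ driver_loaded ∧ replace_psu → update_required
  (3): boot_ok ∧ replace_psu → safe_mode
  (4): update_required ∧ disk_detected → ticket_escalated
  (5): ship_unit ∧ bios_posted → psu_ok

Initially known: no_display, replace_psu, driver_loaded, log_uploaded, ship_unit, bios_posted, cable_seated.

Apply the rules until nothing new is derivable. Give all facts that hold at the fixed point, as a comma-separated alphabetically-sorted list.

bios_posted, cable_seated, disk_detected, driver_loaded, log_uploaded, no_display, psu_ok, replace_psu, ship_unit, ticket_escalated, update_required

Round 1: (1) [no_display ∧ driver_loaded → disk_detected]; (2) [ship_unit ∧ driver_loaded ∧ replace_psu → update_required]; (5) [ship_unit ∧ bios_posted → psu_ok]. New: disk_detected, update_required, psu_ok.
Round 2: (4) [update_required ∧ disk_detected → ticket_escalated]. New: ticket_escalated.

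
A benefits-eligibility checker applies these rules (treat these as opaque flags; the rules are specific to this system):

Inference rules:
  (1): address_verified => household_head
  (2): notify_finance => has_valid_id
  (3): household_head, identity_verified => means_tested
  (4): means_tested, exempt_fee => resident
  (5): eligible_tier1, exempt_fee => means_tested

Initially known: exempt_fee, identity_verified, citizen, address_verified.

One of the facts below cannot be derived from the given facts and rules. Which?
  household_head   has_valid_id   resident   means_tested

Round 1: (1) [address_verified => household_head]. New: household_head.
Round 2: (3) [household_head, identity_verified => means_tested]. New: means_tested.
Round 3: (4) [means_tested, exempt_fee => resident]. New: resident.
Derived: means_tested (round 2), household_head (round 1), resident (round 3). has_valid_id never appears in any round.

has_valid_id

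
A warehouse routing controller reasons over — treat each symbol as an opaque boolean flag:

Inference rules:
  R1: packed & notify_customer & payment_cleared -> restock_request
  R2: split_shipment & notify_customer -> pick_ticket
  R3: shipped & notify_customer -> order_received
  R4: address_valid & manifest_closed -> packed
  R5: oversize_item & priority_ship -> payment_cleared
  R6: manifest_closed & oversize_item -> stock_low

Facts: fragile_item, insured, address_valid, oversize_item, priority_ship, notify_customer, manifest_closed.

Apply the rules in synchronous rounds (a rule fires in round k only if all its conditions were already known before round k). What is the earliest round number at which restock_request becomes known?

Round 1 — R4, R5, R6, derive packed, payment_cleared, stock_low.
Round 2 — R1, derive restock_request.
restock_request first appears in round 2.

2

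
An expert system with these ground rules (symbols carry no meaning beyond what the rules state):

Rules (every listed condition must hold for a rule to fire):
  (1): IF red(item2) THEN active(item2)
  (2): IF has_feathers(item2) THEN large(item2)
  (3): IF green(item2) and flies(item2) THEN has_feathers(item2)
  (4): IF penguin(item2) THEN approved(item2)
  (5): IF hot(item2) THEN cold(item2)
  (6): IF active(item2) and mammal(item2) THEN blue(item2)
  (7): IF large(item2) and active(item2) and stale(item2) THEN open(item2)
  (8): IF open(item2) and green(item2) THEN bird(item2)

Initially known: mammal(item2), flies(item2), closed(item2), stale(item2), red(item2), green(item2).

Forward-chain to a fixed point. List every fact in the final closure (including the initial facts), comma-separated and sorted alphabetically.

active(item2), bird(item2), blue(item2), closed(item2), flies(item2), green(item2), has_feathers(item2), large(item2), mammal(item2), open(item2), red(item2), stale(item2)

Round 1: (1) [IF red(item2) THEN active(item2)]; (3) [IF green(item2) and flies(item2) THEN has_feathers(item2)]. New: active(item2), has_feathers(item2).
Round 2: (2) [IF has_feathers(item2) THEN large(item2)]; (6) [IF active(item2) and mammal(item2) THEN blue(item2)]. New: large(item2), blue(item2).
Round 3: (7) [IF large(item2) and active(item2) and stale(item2) THEN open(item2)]. New: open(item2).
Round 4: (8) [IF open(item2) and green(item2) THEN bird(item2)]. New: bird(item2).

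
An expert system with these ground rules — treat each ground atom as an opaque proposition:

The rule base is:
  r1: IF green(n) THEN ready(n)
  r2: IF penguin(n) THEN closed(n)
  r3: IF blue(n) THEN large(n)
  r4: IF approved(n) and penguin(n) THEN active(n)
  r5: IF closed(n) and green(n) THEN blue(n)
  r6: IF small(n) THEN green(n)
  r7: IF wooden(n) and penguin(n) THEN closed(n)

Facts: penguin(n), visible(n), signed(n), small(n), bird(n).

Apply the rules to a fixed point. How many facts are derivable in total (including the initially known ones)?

Round 1: r2 [IF penguin(n) THEN closed(n)]; r6 [IF small(n) THEN green(n)]. Adds closed(n), green(n).
Round 2: r1 [IF green(n) THEN ready(n)]; r5 [IF closed(n) and green(n) THEN blue(n)]. Adds ready(n), blue(n).
Round 3: r3 [IF blue(n) THEN large(n)]. Adds large(n).
Closure: {bird(n), blue(n), closed(n), green(n), large(n), penguin(n), ready(n), signed(n), small(n), visible(n)} — 10 facts.

10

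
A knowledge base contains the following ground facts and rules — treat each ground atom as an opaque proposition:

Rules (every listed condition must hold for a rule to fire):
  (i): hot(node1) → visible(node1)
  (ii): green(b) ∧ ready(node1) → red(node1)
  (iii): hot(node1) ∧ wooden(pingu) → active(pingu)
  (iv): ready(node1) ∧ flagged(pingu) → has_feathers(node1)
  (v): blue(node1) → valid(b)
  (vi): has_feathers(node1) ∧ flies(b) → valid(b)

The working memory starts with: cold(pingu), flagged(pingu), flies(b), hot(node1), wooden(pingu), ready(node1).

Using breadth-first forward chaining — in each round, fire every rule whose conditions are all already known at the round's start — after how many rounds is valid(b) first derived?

Round 1: (i) [hot(node1) → visible(node1)]; (iii) [hot(node1) ∧ wooden(pingu) → active(pingu)]; (iv) [ready(node1) ∧ flagged(pingu) → has_feathers(node1)]. New: visible(node1), active(pingu), has_feathers(node1).
Round 2: (vi) [has_feathers(node1) ∧ flies(b) → valid(b)]. New: valid(b).
valid(b) first appears in round 2.

2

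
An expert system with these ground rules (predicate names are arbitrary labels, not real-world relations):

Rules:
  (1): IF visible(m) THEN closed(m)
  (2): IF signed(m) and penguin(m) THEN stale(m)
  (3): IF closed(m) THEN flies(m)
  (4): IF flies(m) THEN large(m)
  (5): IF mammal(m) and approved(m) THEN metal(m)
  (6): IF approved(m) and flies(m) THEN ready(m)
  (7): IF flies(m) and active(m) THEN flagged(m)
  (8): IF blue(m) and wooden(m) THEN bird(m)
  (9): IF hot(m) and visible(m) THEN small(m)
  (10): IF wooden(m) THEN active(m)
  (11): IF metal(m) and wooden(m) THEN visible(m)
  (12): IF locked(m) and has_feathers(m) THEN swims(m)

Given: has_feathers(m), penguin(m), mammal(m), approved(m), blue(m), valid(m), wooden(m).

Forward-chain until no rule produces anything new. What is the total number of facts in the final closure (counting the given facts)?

Round 1 fires (5), (8), (10), giving metal(m), bird(m), active(m).
Round 2 fires (11), giving visible(m).
Round 3 fires (1), giving closed(m).
Round 4 fires (3), giving flies(m).
Round 5 fires (4), (6), (7), giving large(m), ready(m), flagged(m).
Closure: {active(m), approved(m), bird(m), blue(m), closed(m), flagged(m), flies(m), has_feathers(m), large(m), mammal(m), metal(m), penguin(m), ready(m), valid(m), visible(m), wooden(m)} — 16 facts.

16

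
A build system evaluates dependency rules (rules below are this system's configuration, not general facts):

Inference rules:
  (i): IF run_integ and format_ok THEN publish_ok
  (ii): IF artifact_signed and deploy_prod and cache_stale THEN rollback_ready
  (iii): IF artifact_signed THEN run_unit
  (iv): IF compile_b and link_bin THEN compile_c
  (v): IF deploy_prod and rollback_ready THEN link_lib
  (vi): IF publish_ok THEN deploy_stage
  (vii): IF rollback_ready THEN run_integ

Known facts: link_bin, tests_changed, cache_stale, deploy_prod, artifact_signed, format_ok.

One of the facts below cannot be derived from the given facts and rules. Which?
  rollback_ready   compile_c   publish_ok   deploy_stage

compile_c

Round 1 — (ii), (iii), derive rollback_ready, run_unit.
Round 2 — (v), (vii), derive link_lib, run_integ.
Round 3 — (i), derive publish_ok.
Round 4 — (vi), derive deploy_stage.
Derived: publish_ok (round 3), rollback_ready (round 1), deploy_stage (round 4). compile_c never appears in any round.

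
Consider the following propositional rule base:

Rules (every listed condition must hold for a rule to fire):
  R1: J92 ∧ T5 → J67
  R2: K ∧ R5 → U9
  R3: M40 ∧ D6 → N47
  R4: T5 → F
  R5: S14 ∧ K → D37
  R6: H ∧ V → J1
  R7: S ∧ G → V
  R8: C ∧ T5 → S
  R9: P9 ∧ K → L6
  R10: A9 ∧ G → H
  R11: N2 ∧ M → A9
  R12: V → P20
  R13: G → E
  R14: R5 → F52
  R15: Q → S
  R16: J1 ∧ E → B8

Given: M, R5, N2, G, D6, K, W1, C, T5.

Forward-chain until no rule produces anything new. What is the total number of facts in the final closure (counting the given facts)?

Round 1: R2 [K ∧ R5 → U9]; R4 [T5 → F]; R8 [C ∧ T5 → S]; R11 [N2 ∧ M → A9]; R13 [G → E]; R14 [R5 → F52]. New: U9, F, S, A9, E, F52.
Round 2: R7 [S ∧ G → V]; R10 [A9 ∧ G → H]. New: V, H.
Round 3: R6 [H ∧ V → J1]; R12 [V → P20]. New: J1, P20.
Round 4: R16 [J1 ∧ E → B8]. New: B8.
Closure: {A9, B8, C, D6, E, F, F52, G, H, J1, K, M, N2, P20, R5, S, T5, U9, V, W1} — 20 facts.

20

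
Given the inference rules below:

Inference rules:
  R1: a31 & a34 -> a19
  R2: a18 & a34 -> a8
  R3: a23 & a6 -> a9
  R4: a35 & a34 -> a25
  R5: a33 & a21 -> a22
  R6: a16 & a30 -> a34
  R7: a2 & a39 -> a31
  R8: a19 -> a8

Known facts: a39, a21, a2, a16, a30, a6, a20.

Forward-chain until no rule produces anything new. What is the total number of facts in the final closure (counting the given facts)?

Round 1: R6 [a16 & a30 -> a34]; R7 [a2 & a39 -> a31]. Adds a34, a31.
Round 2: R1 [a31 & a34 -> a19]. Adds a19.
Round 3: R8 [a19 -> a8]. Adds a8.
Closure: {a16, a19, a2, a20, a21, a30, a31, a34, a39, a6, a8} — 11 facts.

11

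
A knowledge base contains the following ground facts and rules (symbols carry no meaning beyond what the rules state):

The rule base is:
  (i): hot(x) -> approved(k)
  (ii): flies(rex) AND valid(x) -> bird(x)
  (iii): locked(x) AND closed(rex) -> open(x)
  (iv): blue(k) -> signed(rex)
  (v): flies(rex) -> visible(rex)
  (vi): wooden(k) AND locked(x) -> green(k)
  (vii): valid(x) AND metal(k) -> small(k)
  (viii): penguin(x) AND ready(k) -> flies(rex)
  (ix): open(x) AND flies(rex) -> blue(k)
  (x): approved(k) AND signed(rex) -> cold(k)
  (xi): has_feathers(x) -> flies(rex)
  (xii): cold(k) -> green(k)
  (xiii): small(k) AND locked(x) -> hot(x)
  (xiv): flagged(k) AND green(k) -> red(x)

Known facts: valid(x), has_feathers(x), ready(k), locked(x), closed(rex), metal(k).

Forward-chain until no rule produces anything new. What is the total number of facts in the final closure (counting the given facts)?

Round 1 — (iii), (vii), (xi), derive open(x), small(k), flies(rex).
Round 2 — (ii), (v), (ix), (xiii), derive bird(x), visible(rex), blue(k), hot(x).
Round 3 — (i), (iv), derive approved(k), signed(rex).
Round 4 — (x), derive cold(k).
Round 5 — (xii), derive green(k).
Closure: {approved(k), bird(x), blue(k), closed(rex), cold(k), flies(rex), green(k), has_feathers(x), hot(x), locked(x), metal(k), open(x), ready(k), signed(rex), small(k), valid(x), visible(rex)} — 17 facts.

17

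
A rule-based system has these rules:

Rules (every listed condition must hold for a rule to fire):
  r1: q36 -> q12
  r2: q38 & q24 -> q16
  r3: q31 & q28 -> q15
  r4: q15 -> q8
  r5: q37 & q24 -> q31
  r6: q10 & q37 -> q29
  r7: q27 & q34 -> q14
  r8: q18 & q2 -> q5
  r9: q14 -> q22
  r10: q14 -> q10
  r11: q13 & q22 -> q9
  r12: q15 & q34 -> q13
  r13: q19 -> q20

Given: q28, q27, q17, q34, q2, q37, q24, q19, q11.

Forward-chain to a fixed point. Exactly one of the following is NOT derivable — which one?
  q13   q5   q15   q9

q5

Round 1: r5 [q37 & q24 -> q31]; r7 [q27 & q34 -> q14]; r13 [q19 -> q20]. Adds q31, q14, q20.
Round 2: r3 [q31 & q28 -> q15]; r9 [q14 -> q22]; r10 [q14 -> q10]. Adds q15, q22, q10.
Round 3: r4 [q15 -> q8]; r6 [q10 & q37 -> q29]; r12 [q15 & q34 -> q13]. Adds q8, q29, q13.
Round 4: r11 [q13 & q22 -> q9]. Adds q9.
Derived: q15 (round 2), q9 (round 4), q13 (round 3). q5 never appears in any round.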